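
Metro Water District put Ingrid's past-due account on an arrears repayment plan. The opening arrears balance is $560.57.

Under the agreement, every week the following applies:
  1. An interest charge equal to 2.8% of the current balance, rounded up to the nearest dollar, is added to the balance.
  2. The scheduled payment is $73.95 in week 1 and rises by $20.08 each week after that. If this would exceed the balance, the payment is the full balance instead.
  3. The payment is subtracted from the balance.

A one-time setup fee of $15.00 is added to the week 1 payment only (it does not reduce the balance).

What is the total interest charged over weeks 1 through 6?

Week 1: $560.57 +$16.00 interest = $576.57; pay $73.95 (+ $15.00 fee) → $502.62
Week 2: $502.62 +$15.00 interest = $517.62; pay $94.03 → $423.59
Week 3: $423.59 +$12.00 interest = $435.59; pay $114.11 → $321.48
Week 4: $321.48 +$10.00 interest = $331.48; pay $134.19 → $197.29
Week 5: $197.29 +$6.00 interest = $203.29; pay $154.27 → $49.02
Week 6: $49.02 +$2.00 interest = $51.02; pay $51.02 → $0.00
Total interest: $16.00 + $15.00 + $12.00 + $10.00 + $6.00 + $2.00 = $61.00

$61.00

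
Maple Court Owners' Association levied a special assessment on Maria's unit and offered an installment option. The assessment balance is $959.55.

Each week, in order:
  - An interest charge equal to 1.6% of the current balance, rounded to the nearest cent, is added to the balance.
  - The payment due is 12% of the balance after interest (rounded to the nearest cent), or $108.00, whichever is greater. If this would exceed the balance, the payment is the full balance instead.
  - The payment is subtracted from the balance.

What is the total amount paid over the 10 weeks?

$1,042.08

Week 1: opening $959.55; interest $15.35 → $974.90; payment $116.99; balance $857.91
Week 2: opening $857.91; interest $13.73 → $871.64; payment $108.00; balance $763.64
Week 3: opening $763.64; interest $12.22 → $775.86; payment $108.00; balance $667.86
Week 4: opening $667.86; interest $10.69 → $678.55; payment $108.00; balance $570.55
Week 5: opening $570.55; interest $9.13 → $579.68; payment $108.00; balance $471.68
Week 6: opening $471.68; interest $7.55 → $479.23; payment $108.00; balance $371.23
Week 7: opening $371.23; interest $5.94 → $377.17; payment $108.00; balance $269.17
Week 8: opening $269.17; interest $4.31 → $273.48; payment $108.00; balance $165.48
Week 9: opening $165.48; interest $2.65 → $168.13; payment $108.00; balance $60.13
Week 10: opening $60.13; interest $0.96 → $61.09; payment $61.09; balance $0.00
Total paid: $1,042.08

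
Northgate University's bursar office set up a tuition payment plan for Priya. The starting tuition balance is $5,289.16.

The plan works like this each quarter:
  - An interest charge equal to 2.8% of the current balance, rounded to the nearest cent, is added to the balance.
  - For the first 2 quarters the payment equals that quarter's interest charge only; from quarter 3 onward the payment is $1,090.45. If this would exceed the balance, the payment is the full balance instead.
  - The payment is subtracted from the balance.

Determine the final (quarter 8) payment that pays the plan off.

$314.62

Quarter 1: opening $5,289.16; interest $148.10 → $5,437.26; payment $148.10; balance $5,289.16
Quarter 2: opening $5,289.16; interest $148.10 → $5,437.26; payment $148.10; balance $5,289.16
Quarter 3: opening $5,289.16; interest $148.10 → $5,437.26; payment $1,090.45; balance $4,346.81
Quarter 4: opening $4,346.81; interest $121.71 → $4,468.52; payment $1,090.45; balance $3,378.07
Quarter 5: opening $3,378.07; interest $94.59 → $3,472.66; payment $1,090.45; balance $2,382.21
Quarter 6: opening $2,382.21; interest $66.70 → $2,448.91; payment $1,090.45; balance $1,358.46
Quarter 7: opening $1,358.46; interest $38.04 → $1,396.50; payment $1,090.45; balance $306.05
Quarter 8: opening $306.05; interest $8.57 → $314.62; payment $314.62; balance $0.00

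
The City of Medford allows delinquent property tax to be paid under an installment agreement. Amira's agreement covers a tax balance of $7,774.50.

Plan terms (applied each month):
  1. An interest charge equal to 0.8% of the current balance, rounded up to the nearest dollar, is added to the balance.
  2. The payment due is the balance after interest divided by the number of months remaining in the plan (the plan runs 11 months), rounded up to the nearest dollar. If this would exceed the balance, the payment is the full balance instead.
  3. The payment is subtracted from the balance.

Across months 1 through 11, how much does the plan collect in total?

$8,163.50

Month 1: $7,774.50 +$63.00 interest = $7,837.50; pay $713.00 → $7,124.50
Month 2: $7,124.50 +$57.00 interest = $7,181.50; pay $719.00 → $6,462.50
Month 3: $6,462.50 +$52.00 interest = $6,514.50; pay $724.00 → $5,790.50
Month 4: $5,790.50 +$47.00 interest = $5,837.50; pay $730.00 → $5,107.50
Month 5: $5,107.50 +$41.00 interest = $5,148.50; pay $736.00 → $4,412.50
Month 6: $4,412.50 +$36.00 interest = $4,448.50; pay $742.00 → $3,706.50
Month 7: $3,706.50 +$30.00 interest = $3,736.50; pay $748.00 → $2,988.50
Month 8: $2,988.50 +$24.00 interest = $3,012.50; pay $754.00 → $2,258.50
Month 9: $2,258.50 +$19.00 interest = $2,277.50; pay $760.00 → $1,517.50
Month 10: $1,517.50 +$13.00 interest = $1,530.50; pay $766.00 → $764.50
Month 11: $764.50 +$7.00 interest = $771.50; pay $771.50 → $0.00
Total paid: $8,163.50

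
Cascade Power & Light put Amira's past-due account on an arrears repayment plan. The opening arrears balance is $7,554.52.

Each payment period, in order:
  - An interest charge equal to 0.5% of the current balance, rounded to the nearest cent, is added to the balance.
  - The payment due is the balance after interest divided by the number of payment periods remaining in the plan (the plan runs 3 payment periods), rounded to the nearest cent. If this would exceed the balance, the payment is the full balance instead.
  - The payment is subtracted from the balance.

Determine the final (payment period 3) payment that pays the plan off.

Payment period 1: $7,554.52 +$37.77 interest = $7,592.29; pay $2,530.76 → $5,061.53
Payment period 2: $5,061.53 +$25.31 interest = $5,086.84; pay $2,543.42 → $2,543.42
Payment period 3: $2,543.42 +$12.72 interest = $2,556.14; pay $2,556.14 → $0.00

$2,556.14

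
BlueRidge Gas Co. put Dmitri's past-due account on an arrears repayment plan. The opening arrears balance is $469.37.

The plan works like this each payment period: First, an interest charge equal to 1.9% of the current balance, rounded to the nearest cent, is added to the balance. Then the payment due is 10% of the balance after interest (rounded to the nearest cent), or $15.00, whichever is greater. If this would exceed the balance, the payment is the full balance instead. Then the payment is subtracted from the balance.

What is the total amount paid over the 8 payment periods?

$288.24

Payment period 1: opening $469.37; interest $8.92 → $478.29; payment $47.83; balance $430.46
Payment period 2: opening $430.46; interest $8.18 → $438.64; payment $43.86; balance $394.78
Payment period 3: opening $394.78; interest $7.50 → $402.28; payment $40.23; balance $362.05
Payment period 4: opening $362.05; interest $6.88 → $368.93; payment $36.89; balance $332.04
Payment period 5: opening $332.04; interest $6.31 → $338.35; payment $33.84; balance $304.51
Payment period 6: opening $304.51; interest $5.79 → $310.30; payment $31.03; balance $279.27
Payment period 7: opening $279.27; interest $5.31 → $284.58; payment $28.46; balance $256.12
Payment period 8: opening $256.12; interest $4.87 → $260.99; payment $26.10; balance $234.89
Total paid: $288.24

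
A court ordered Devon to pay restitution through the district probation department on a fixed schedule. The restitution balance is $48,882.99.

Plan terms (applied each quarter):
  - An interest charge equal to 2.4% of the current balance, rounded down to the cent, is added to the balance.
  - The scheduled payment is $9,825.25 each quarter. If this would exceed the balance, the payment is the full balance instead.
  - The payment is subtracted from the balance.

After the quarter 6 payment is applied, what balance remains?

$0.00

# | Opening | Interest | Payment | End bal
1 | $48,882.99 | $1,173.19 | $9,825.25 | $40,230.93
2 | $40,230.93 | $965.54 | $9,825.25 | $31,371.22
3 | $31,371.22 | $752.90 | $9,825.25 | $22,298.87
4 | $22,298.87 | $535.17 | $9,825.25 | $13,008.79
5 | $13,008.79 | $312.21 | $9,825.25 | $3,495.75
6 | $3,495.75 | $83.89 | $3,579.64 | $0.00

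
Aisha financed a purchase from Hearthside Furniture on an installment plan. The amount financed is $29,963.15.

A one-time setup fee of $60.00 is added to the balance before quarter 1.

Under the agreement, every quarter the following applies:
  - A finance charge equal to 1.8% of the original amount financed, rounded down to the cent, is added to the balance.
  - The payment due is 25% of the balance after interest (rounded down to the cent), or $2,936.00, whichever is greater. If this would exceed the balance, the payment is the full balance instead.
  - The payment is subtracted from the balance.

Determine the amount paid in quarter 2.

# | Opening | Interest | Payment | End bal
1 | $30,023.15 | $539.33 | $7,640.62 | $22,921.86
2 | $22,921.86 | $539.33 | $5,865.29 | $17,595.90

$5,865.29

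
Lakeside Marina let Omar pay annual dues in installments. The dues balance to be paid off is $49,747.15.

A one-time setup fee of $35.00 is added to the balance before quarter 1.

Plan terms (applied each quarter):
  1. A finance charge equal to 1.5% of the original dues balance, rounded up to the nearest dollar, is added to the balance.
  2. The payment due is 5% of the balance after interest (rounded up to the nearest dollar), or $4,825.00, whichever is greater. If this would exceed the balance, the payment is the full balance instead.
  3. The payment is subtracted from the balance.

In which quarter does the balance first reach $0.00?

13

Quarter 1: opening $49,782.15; interest $747.00 → $50,529.15; payment $4,825.00; balance $45,704.15
Quarter 2: opening $45,704.15; interest $747.00 → $46,451.15; payment $4,825.00; balance $41,626.15
Quarter 3: opening $41,626.15; interest $747.00 → $42,373.15; payment $4,825.00; balance $37,548.15
Quarter 4: opening $37,548.15; interest $747.00 → $38,295.15; payment $4,825.00; balance $33,470.15
Quarter 5: opening $33,470.15; interest $747.00 → $34,217.15; payment $4,825.00; balance $29,392.15
Quarter 6: opening $29,392.15; interest $747.00 → $30,139.15; payment $4,825.00; balance $25,314.15
Quarter 7: opening $25,314.15; interest $747.00 → $26,061.15; payment $4,825.00; balance $21,236.15
Quarter 8: opening $21,236.15; interest $747.00 → $21,983.15; payment $4,825.00; balance $17,158.15
Quarter 9: opening $17,158.15; interest $747.00 → $17,905.15; payment $4,825.00; balance $13,080.15
Quarter 10: opening $13,080.15; interest $747.00 → $13,827.15; payment $4,825.00; balance $9,002.15
Quarter 11: opening $9,002.15; interest $747.00 → $9,749.15; payment $4,825.00; balance $4,924.15
Quarter 12: opening $4,924.15; interest $747.00 → $5,671.15; payment $4,825.00; balance $846.15
Quarter 13: opening $846.15; interest $747.00 → $1,593.15; payment $1,593.15; balance $0.00
Balance reaches $0.00 in quarter 13.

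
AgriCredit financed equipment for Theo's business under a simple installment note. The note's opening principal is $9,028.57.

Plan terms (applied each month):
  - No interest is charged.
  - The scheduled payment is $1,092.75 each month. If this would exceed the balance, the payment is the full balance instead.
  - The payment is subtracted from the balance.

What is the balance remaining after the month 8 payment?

Month 1: opening $9,028.57; payment $1,092.75; balance $7,935.82
Month 2: opening $7,935.82; payment $1,092.75; balance $6,843.07
Month 3: opening $6,843.07; payment $1,092.75; balance $5,750.32
Month 4: opening $5,750.32; payment $1,092.75; balance $4,657.57
Month 5: opening $4,657.57; payment $1,092.75; balance $3,564.82
Month 6: opening $3,564.82; payment $1,092.75; balance $2,472.07
Month 7: opening $2,472.07; payment $1,092.75; balance $1,379.32
Month 8: opening $1,379.32; payment $1,092.75; balance $286.57

$286.57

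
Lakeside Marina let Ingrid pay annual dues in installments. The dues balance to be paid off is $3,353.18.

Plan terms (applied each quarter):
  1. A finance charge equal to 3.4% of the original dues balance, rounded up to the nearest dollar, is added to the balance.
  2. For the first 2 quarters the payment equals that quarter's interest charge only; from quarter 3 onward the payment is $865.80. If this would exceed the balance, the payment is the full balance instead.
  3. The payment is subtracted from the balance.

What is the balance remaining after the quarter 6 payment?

Quarter 1: opening $3,353.18; interest $115.00 → $3,468.18; payment $115.00; balance $3,353.18
Quarter 2: opening $3,353.18; interest $115.00 → $3,468.18; payment $115.00; balance $3,353.18
Quarter 3: opening $3,353.18; interest $115.00 → $3,468.18; payment $865.80; balance $2,602.38
Quarter 4: opening $2,602.38; interest $115.00 → $2,717.38; payment $865.80; balance $1,851.58
Quarter 5: opening $1,851.58; interest $115.00 → $1,966.58; payment $865.80; balance $1,100.78
Quarter 6: opening $1,100.78; interest $115.00 → $1,215.78; payment $865.80; balance $349.98

$349.98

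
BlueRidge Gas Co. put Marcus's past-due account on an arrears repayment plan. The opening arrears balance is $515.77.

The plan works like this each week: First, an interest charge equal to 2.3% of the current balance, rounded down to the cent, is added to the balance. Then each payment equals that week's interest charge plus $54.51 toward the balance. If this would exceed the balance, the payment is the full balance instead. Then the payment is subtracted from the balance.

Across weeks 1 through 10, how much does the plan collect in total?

Week 1: $515.77 +$11.86 interest = $527.63; pay $66.37 → $461.26
Week 2: $461.26 +$10.60 interest = $471.86; pay $65.11 → $406.75
Week 3: $406.75 +$9.35 interest = $416.10; pay $63.86 → $352.24
Week 4: $352.24 +$8.10 interest = $360.34; pay $62.61 → $297.73
Week 5: $297.73 +$6.84 interest = $304.57; pay $61.35 → $243.22
Week 6: $243.22 +$5.59 interest = $248.81; pay $60.10 → $188.71
Week 7: $188.71 +$4.34 interest = $193.05; pay $58.85 → $134.20
Week 8: $134.20 +$3.08 interest = $137.28; pay $57.59 → $79.69
Week 9: $79.69 +$1.83 interest = $81.52; pay $56.34 → $25.18
Week 10: $25.18 +$0.57 interest = $25.75; pay $25.75 → $0.00
Total paid: $577.93

$577.93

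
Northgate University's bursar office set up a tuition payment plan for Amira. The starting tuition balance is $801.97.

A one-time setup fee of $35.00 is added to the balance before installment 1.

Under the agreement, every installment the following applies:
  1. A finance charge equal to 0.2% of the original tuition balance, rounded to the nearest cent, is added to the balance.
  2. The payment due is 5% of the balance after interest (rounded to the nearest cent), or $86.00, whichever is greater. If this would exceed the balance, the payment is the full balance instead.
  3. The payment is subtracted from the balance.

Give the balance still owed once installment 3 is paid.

Installment 1: $836.97 +$1.60 interest = $838.57; pay $86.00 → $752.57
Installment 2: $752.57 +$1.60 interest = $754.17; pay $86.00 → $668.17
Installment 3: $668.17 +$1.60 interest = $669.77; pay $86.00 → $583.77

$583.77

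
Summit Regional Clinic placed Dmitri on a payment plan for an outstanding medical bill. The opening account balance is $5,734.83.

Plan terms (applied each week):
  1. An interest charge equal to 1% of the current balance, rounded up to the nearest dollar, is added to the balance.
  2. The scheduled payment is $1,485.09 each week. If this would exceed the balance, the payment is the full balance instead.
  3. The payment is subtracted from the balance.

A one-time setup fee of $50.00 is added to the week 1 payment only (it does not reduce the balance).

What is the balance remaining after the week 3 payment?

$1,410.56

# | Opening | Interest | Payment | Fee | End bal
1 | $5,734.83 | $58.00 | $1,485.09 | $50.00 | $4,307.74
2 | $4,307.74 | $44.00 | $1,485.09 | — | $2,866.65
3 | $2,866.65 | $29.00 | $1,485.09 | — | $1,410.56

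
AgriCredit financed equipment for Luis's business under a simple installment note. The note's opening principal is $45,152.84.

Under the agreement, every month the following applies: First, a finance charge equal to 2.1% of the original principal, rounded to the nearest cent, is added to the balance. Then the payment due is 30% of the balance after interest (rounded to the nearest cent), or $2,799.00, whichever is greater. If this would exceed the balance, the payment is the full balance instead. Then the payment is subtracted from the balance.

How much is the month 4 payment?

Month 1: $45,152.84 +$948.21 interest = $46,101.05; pay $13,830.32 → $32,270.73
Month 2: $32,270.73 +$948.21 interest = $33,218.94; pay $9,965.68 → $23,253.26
Month 3: $23,253.26 +$948.21 interest = $24,201.47; pay $7,260.44 → $16,941.03
Month 4: $16,941.03 +$948.21 interest = $17,889.24; pay $5,366.77 → $12,522.47

$5,366.77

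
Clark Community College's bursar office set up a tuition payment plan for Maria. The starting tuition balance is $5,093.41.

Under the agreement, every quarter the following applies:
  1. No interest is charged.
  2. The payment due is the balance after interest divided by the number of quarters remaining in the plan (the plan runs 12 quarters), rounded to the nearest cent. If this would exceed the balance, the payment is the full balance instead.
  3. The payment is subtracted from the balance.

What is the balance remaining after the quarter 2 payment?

# | Opening | Payment | End bal
1 | $5,093.41 | $424.45 | $4,668.96
2 | $4,668.96 | $424.45 | $4,244.51

$4,244.51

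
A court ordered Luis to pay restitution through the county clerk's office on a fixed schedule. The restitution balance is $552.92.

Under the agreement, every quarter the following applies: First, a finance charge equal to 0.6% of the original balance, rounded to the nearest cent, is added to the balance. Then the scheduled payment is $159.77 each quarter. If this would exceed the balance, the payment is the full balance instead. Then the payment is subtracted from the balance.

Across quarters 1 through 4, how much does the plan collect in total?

Quarter 1: opening $552.92; interest $3.32 → $556.24; payment $159.77; balance $396.47
Quarter 2: opening $396.47; interest $3.32 → $399.79; payment $159.77; balance $240.02
Quarter 3: opening $240.02; interest $3.32 → $243.34; payment $159.77; balance $83.57
Quarter 4: opening $83.57; interest $3.32 → $86.89; payment $86.89; balance $0.00
Total paid: $566.20

$566.20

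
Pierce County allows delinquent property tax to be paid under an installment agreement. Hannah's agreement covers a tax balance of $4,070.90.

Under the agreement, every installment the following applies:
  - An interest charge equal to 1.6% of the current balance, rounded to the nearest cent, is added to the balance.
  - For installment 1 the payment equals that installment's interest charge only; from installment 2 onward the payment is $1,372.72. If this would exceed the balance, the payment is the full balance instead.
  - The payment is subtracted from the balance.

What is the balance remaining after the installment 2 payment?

# | Opening | Interest | Payment | End bal
1 | $4,070.90 | $65.13 | $65.13 | $4,070.90
2 | $4,070.90 | $65.13 | $1,372.72 | $2,763.31

$2,763.31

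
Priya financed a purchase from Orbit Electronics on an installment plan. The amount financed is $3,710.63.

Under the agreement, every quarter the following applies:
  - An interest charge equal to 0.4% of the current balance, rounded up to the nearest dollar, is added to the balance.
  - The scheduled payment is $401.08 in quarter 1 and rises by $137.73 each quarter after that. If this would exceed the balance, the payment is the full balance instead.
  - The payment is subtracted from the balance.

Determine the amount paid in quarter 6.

Quarter 1: opening $3,710.63; interest $15.00 → $3,725.63; payment $401.08; balance $3,324.55
Quarter 2: opening $3,324.55; interest $14.00 → $3,338.55; payment $538.81; balance $2,799.74
Quarter 3: opening $2,799.74; interest $12.00 → $2,811.74; payment $676.54; balance $2,135.20
Quarter 4: opening $2,135.20; interest $9.00 → $2,144.20; payment $814.27; balance $1,329.93
Quarter 5: opening $1,329.93; interest $6.00 → $1,335.93; payment $952.00; balance $383.93
Quarter 6: opening $383.93; interest $2.00 → $385.93; payment $385.93; balance $0.00

$385.93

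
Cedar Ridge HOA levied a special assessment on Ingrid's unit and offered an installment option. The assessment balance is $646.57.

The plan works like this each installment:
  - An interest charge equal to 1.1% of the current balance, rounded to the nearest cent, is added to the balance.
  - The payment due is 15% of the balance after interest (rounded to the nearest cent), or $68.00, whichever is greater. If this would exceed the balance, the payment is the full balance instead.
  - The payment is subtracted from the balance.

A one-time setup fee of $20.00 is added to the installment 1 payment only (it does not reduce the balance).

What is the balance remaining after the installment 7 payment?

Installment 1: $646.57 +$7.11 interest = $653.68; pay $98.05 (+ $20.00 fee) → $555.63
Installment 2: $555.63 +$6.11 interest = $561.74; pay $84.26 → $477.48
Installment 3: $477.48 +$5.25 interest = $482.73; pay $72.41 → $410.32
Installment 4: $410.32 +$4.51 interest = $414.83; pay $68.00 → $346.83
Installment 5: $346.83 +$3.82 interest = $350.65; pay $68.00 → $282.65
Installment 6: $282.65 +$3.11 interest = $285.76; pay $68.00 → $217.76
Installment 7: $217.76 +$2.40 interest = $220.16; pay $68.00 → $152.16

$152.16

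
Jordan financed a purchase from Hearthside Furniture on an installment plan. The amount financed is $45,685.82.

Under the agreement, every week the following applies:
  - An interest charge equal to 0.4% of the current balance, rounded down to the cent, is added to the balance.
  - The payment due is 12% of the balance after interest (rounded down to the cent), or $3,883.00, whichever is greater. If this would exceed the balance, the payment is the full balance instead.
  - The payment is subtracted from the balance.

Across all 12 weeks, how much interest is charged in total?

# | Opening | Interest | Payment | End bal
1 | $45,685.82 | $182.74 | $5,504.22 | $40,364.34
2 | $40,364.34 | $161.45 | $4,863.09 | $35,662.70
3 | $35,662.70 | $142.65 | $4,296.64 | $31,508.71
4 | $31,508.71 | $126.03 | $3,883.00 | $27,751.74
5 | $27,751.74 | $111.00 | $3,883.00 | $23,979.74
6 | $23,979.74 | $95.91 | $3,883.00 | $20,192.65
7 | $20,192.65 | $80.77 | $3,883.00 | $16,390.42
8 | $16,390.42 | $65.56 | $3,883.00 | $12,572.98
9 | $12,572.98 | $50.29 | $3,883.00 | $8,740.27
10 | $8,740.27 | $34.96 | $3,883.00 | $4,892.23
11 | $4,892.23 | $19.56 | $3,883.00 | $1,028.79
12 | $1,028.79 | $4.11 | $1,032.90 | $0.00
Total interest: $182.74 + $161.45 + $142.65 + $126.03 + $111.00 + $95.91 + $80.77 + $65.56 + $50.29 + $34.96 + $19.56 + $4.11 = $1,075.03

$1,075.03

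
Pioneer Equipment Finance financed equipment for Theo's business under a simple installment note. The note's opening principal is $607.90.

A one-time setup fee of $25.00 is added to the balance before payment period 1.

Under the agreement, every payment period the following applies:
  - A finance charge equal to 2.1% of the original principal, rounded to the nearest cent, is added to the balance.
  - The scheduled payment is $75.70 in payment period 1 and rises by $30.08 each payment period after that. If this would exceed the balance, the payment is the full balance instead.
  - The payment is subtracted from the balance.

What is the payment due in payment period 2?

Payment period 1: $632.90 +$12.77 interest = $645.67; pay $75.70 → $569.97
Payment period 2: $569.97 +$12.77 interest = $582.74; pay $105.78 → $476.96

$105.78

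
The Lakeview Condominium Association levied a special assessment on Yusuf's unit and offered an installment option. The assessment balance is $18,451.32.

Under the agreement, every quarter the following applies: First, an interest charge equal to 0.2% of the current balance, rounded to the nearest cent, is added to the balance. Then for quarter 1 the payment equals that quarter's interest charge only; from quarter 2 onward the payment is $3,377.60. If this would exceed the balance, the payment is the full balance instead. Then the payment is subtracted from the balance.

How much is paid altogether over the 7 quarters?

$18,609.15

# | Opening | Interest | Payment | End bal
1 | $18,451.32 | $36.90 | $36.90 | $18,451.32
2 | $18,451.32 | $36.90 | $3,377.60 | $15,110.62
3 | $15,110.62 | $30.22 | $3,377.60 | $11,763.24
4 | $11,763.24 | $23.53 | $3,377.60 | $8,409.17
5 | $8,409.17 | $16.82 | $3,377.60 | $5,048.39
6 | $5,048.39 | $10.10 | $3,377.60 | $1,680.89
7 | $1,680.89 | $3.36 | $1,684.25 | $0.00
Total paid: $18,609.15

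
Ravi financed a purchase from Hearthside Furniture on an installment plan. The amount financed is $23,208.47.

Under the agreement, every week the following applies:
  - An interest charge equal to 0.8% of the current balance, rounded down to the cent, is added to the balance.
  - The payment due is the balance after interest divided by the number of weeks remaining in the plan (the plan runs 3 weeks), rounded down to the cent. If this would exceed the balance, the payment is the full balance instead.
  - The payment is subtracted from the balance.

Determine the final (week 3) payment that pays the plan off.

Week 1: opening $23,208.47; interest $185.66 → $23,394.13; payment $7,798.04; balance $15,596.09
Week 2: opening $15,596.09; interest $124.76 → $15,720.85; payment $7,860.42; balance $7,860.43
Week 3: opening $7,860.43; interest $62.88 → $7,923.31; payment $7,923.31; balance $0.00

$7,923.31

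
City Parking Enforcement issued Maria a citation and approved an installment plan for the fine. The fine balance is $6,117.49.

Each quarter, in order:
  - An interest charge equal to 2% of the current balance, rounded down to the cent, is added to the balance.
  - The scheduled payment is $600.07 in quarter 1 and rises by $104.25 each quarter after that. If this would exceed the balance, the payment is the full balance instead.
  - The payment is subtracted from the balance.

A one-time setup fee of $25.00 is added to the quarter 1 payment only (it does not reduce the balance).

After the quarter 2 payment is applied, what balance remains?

$5,048.23

Quarter 1: opening $6,117.49; interest $122.34 → $6,239.83; payment $600.07 (+ $25.00 fee); balance $5,639.76
Quarter 2: opening $5,639.76; interest $112.79 → $5,752.55; payment $704.32; balance $5,048.23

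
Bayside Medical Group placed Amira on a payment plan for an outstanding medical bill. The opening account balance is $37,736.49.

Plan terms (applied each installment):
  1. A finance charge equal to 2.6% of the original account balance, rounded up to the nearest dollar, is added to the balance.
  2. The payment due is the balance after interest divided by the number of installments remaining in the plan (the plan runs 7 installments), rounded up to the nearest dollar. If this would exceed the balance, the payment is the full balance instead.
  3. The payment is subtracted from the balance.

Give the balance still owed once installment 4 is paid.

Installment 1: opening $37,736.49; interest $982.00 → $38,718.49; payment $5,532.00; balance $33,186.49
Installment 2: opening $33,186.49; interest $982.00 → $34,168.49; payment $5,695.00; balance $28,473.49
Installment 3: opening $28,473.49; interest $982.00 → $29,455.49; payment $5,892.00; balance $23,563.49
Installment 4: opening $23,563.49; interest $982.00 → $24,545.49; payment $6,137.00; balance $18,408.49

$18,408.49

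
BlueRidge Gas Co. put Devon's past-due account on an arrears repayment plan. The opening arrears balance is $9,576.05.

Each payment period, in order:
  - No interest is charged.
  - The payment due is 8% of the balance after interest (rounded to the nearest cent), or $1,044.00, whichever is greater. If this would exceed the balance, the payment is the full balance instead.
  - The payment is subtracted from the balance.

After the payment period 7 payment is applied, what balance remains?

# | Opening | Payment | End bal
1 | $9,576.05 | $1,044.00 | $8,532.05
2 | $8,532.05 | $1,044.00 | $7,488.05
3 | $7,488.05 | $1,044.00 | $6,444.05
4 | $6,444.05 | $1,044.00 | $5,400.05
5 | $5,400.05 | $1,044.00 | $4,356.05
6 | $4,356.05 | $1,044.00 | $3,312.05
7 | $3,312.05 | $1,044.00 | $2,268.05

$2,268.05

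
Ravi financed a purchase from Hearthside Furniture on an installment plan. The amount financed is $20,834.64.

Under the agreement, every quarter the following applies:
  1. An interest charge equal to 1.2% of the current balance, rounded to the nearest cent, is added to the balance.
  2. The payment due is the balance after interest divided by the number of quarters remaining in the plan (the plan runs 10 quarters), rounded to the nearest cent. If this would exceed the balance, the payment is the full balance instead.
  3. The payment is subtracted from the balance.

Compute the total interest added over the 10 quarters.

Quarter 1: $20,834.64 +$250.02 interest = $21,084.66; pay $2,108.47 → $18,976.19
Quarter 2: $18,976.19 +$227.71 interest = $19,203.90; pay $2,133.77 → $17,070.13
Quarter 3: $17,070.13 +$204.84 interest = $17,274.97; pay $2,159.37 → $15,115.60
Quarter 4: $15,115.60 +$181.39 interest = $15,296.99; pay $2,185.28 → $13,111.71
Quarter 5: $13,111.71 +$157.34 interest = $13,269.05; pay $2,211.51 → $11,057.54
Quarter 6: $11,057.54 +$132.69 interest = $11,190.23; pay $2,238.05 → $8,952.18
Quarter 7: $8,952.18 +$107.43 interest = $9,059.61; pay $2,264.90 → $6,794.71
Quarter 8: $6,794.71 +$81.54 interest = $6,876.25; pay $2,292.08 → $4,584.17
Quarter 9: $4,584.17 +$55.01 interest = $4,639.18; pay $2,319.59 → $2,319.59
Quarter 10: $2,319.59 +$27.84 interest = $2,347.43; pay $2,347.43 → $0.00
Total interest: $250.02 + $227.71 + $204.84 + $181.39 + $157.34 + $132.69 + $107.43 + $81.54 + $55.01 + $27.84 = $1,425.81

$1,425.81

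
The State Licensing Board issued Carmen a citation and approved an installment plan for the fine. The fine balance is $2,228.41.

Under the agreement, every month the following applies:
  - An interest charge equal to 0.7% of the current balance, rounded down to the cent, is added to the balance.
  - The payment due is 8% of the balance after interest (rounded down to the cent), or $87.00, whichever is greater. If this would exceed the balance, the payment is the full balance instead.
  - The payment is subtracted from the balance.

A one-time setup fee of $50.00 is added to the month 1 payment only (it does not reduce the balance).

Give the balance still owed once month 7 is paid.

Month 1: opening $2,228.41; interest $15.59 → $2,244.00; payment $179.52 (+ $50.00 fee); balance $2,064.48
Month 2: opening $2,064.48; interest $14.45 → $2,078.93; payment $166.31; balance $1,912.62
Month 3: opening $1,912.62; interest $13.38 → $1,926.00; payment $154.08; balance $1,771.92
Month 4: opening $1,771.92; interest $12.40 → $1,784.32; payment $142.74; balance $1,641.58
Month 5: opening $1,641.58; interest $11.49 → $1,653.07; payment $132.24; balance $1,520.83
Month 6: opening $1,520.83; interest $10.64 → $1,531.47; payment $122.51; balance $1,408.96
Month 7: opening $1,408.96; interest $9.86 → $1,418.82; payment $113.50; balance $1,305.32

$1,305.32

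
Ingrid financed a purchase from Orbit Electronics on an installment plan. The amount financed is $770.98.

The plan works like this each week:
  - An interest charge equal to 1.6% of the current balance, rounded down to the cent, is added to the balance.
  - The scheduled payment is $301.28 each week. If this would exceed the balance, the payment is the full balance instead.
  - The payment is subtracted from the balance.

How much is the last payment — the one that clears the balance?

Week 1: opening $770.98; interest $12.33 → $783.31; payment $301.28; balance $482.03
Week 2: opening $482.03; interest $7.71 → $489.74; payment $301.28; balance $188.46
Week 3: opening $188.46; interest $3.01 → $191.47; payment $191.47; balance $0.00

$191.47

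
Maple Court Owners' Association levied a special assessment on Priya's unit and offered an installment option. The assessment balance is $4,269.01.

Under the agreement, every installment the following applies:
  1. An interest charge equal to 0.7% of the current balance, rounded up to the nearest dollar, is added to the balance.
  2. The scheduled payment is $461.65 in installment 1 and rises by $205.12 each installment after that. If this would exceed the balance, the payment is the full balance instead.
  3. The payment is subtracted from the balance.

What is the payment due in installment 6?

Installment 1: $4,269.01 +$30.00 interest = $4,299.01; pay $461.65 → $3,837.36
Installment 2: $3,837.36 +$27.00 interest = $3,864.36; pay $666.77 → $3,197.59
Installment 3: $3,197.59 +$23.00 interest = $3,220.59; pay $871.89 → $2,348.70
Installment 4: $2,348.70 +$17.00 interest = $2,365.70; pay $1,077.01 → $1,288.69
Installment 5: $1,288.69 +$10.00 interest = $1,298.69; pay $1,282.13 → $16.56
Installment 6: $16.56 +$1.00 interest = $17.56; pay $17.56 → $0.00

$17.56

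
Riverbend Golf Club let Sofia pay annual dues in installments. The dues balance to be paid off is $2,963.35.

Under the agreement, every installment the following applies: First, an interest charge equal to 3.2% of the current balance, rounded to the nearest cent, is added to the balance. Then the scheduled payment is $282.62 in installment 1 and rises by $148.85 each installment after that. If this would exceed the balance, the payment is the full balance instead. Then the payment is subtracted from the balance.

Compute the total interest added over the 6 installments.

$377.30

# | Opening | Interest | Payment | End bal
1 | $2,963.35 | $94.83 | $282.62 | $2,775.56
2 | $2,775.56 | $88.82 | $431.47 | $2,432.91
3 | $2,432.91 | $77.85 | $580.32 | $1,930.44
4 | $1,930.44 | $61.77 | $729.17 | $1,263.04
5 | $1,263.04 | $40.42 | $878.02 | $425.44
6 | $425.44 | $13.61 | $439.05 | $0.00
Total interest: $94.83 + $88.82 + $77.85 + $61.77 + $40.42 + $13.61 = $377.30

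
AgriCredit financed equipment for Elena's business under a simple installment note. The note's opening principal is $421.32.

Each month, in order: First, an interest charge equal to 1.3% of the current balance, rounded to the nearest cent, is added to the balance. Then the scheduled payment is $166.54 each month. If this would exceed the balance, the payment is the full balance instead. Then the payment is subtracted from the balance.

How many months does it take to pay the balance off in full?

Month 1: opening $421.32; interest $5.48 → $426.80; payment $166.54; balance $260.26
Month 2: opening $260.26; interest $3.38 → $263.64; payment $166.54; balance $97.10
Month 3: opening $97.10; interest $1.26 → $98.36; payment $98.36; balance $0.00
Balance reaches $0.00 in month 3.

3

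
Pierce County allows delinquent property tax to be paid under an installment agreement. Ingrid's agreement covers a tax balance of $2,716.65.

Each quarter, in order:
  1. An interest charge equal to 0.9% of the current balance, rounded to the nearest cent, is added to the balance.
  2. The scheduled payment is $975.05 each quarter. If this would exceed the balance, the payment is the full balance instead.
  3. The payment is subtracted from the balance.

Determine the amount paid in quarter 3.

$814.15

Quarter 1: $2,716.65 +$24.45 interest = $2,741.10; pay $975.05 → $1,766.05
Quarter 2: $1,766.05 +$15.89 interest = $1,781.94; pay $975.05 → $806.89
Quarter 3: $806.89 +$7.26 interest = $814.15; pay $814.15 → $0.00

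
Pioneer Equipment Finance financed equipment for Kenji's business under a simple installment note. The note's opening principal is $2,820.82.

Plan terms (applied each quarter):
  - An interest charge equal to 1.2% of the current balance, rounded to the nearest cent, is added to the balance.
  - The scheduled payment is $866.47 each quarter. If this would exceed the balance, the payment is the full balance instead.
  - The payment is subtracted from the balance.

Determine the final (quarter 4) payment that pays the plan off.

Quarter 1: $2,820.82 +$33.85 interest = $2,854.67; pay $866.47 → $1,988.20
Quarter 2: $1,988.20 +$23.86 interest = $2,012.06; pay $866.47 → $1,145.59
Quarter 3: $1,145.59 +$13.75 interest = $1,159.34; pay $866.47 → $292.87
Quarter 4: $292.87 +$3.51 interest = $296.38; pay $296.38 → $0.00

$296.38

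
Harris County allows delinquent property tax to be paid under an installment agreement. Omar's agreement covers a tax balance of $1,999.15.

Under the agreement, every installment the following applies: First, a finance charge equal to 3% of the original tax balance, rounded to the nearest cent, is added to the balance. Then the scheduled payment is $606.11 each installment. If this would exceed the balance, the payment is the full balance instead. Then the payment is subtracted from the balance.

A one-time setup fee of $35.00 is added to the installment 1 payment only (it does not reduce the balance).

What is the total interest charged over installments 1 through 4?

# | Opening | Interest | Payment | Fee | End bal
1 | $1,999.15 | $59.97 | $606.11 | $35.00 | $1,453.01
2 | $1,453.01 | $59.97 | $606.11 | — | $906.87
3 | $906.87 | $59.97 | $606.11 | — | $360.73
4 | $360.73 | $59.97 | $420.70 | — | $0.00
Total interest: $59.97 + $59.97 + $59.97 + $59.97 = $239.88

$239.88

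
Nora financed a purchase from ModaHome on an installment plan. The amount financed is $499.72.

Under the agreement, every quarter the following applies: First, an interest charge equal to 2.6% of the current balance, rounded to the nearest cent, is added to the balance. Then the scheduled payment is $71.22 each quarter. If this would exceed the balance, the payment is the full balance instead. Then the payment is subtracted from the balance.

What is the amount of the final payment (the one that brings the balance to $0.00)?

Quarter 1: opening $499.72; interest $12.99 → $512.71; payment $71.22; balance $441.49
Quarter 2: opening $441.49; interest $11.48 → $452.97; payment $71.22; balance $381.75
Quarter 3: opening $381.75; interest $9.93 → $391.68; payment $71.22; balance $320.46
Quarter 4: opening $320.46; interest $8.33 → $328.79; payment $71.22; balance $257.57
Quarter 5: opening $257.57; interest $6.70 → $264.27; payment $71.22; balance $193.05
Quarter 6: opening $193.05; interest $5.02 → $198.07; payment $71.22; balance $126.85
Quarter 7: opening $126.85; interest $3.30 → $130.15; payment $71.22; balance $58.93
Quarter 8: opening $58.93; interest $1.53 → $60.46; payment $60.46; balance $0.00

$60.46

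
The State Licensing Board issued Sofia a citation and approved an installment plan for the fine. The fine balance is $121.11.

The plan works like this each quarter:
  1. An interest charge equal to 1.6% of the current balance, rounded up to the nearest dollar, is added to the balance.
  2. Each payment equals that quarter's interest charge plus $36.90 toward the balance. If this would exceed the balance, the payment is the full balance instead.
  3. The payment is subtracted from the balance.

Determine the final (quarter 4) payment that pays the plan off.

Quarter 1: $121.11 +$2.00 interest = $123.11; pay $38.90 → $84.21
Quarter 2: $84.21 +$2.00 interest = $86.21; pay $38.90 → $47.31
Quarter 3: $47.31 +$1.00 interest = $48.31; pay $37.90 → $10.41
Quarter 4: $10.41 +$1.00 interest = $11.41; pay $11.41 → $0.00

$11.41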